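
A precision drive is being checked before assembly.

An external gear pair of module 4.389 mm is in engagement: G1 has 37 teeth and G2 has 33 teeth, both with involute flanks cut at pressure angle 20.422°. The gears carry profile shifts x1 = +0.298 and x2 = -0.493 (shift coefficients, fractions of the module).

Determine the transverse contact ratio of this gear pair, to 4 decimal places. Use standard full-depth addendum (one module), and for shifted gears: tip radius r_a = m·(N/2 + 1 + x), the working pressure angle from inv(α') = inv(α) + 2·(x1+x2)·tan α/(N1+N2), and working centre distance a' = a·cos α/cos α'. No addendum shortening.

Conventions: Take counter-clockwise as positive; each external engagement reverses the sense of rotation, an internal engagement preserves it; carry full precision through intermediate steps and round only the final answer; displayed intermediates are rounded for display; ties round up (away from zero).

1.7018

single-mesh involute tooth geometry (37T engaging 33T at module 4.389)
base radii: r_b1 = 76.093144, r_b2 = 67.866858
tip radii: r_a1 = 86.893422, r_a2 = 74.643723
inv(α') = inv(20.422°) + 2·(+0.298-0.493)·tan α/(37+33) = 0.01382824  ⇒  α' = 19.52230°
a' = a·cos α / cos α' = 153.6150·cos 20.422°/cos 19.52230° = 152.740845
action lengths: √(r_a1²−r_b1²) = 41.955932, √(r_a2²−r_b2²) = 31.076920
base pitch p_b = π·m·cos α = 12.921820
CR = (41.955932 + 31.076920 − 152.740845·sin 19.52230°)/12.921820 = 1.701840
contact ratio ≈ 1.7018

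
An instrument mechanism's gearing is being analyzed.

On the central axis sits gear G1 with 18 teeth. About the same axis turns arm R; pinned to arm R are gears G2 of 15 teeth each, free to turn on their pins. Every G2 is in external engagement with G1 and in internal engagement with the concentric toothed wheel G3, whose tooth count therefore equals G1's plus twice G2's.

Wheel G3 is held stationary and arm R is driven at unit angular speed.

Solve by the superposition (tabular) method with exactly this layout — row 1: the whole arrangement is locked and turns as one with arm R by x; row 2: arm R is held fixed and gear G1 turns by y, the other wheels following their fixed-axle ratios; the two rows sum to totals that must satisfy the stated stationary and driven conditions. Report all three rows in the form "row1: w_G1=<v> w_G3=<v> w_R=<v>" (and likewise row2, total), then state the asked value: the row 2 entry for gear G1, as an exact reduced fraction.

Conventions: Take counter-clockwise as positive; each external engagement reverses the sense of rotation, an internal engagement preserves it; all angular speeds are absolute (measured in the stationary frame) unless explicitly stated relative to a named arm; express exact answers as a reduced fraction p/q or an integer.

row1: w_G1=1 w_G3=1 w_R=1
row2: w_G1=8/3 w_G3=-1 w_R=0
total: w_G1=11/3 w_G3=0 w_R=1
asked value: 8/3

recognized (axles ride arm R): planetary set, 18/15/48 teeth
row 1: whole set turns with the arm by x
row 2 (arm held, sun turns y): ω_ring = −(18/48)·y, ω_arm = 0
boundary: total ω_ring = x − (18/48)·y = 0 and total ω_arm = x = 1  ⇒  y = 8/3, x = 1
row 2 ring = −(18/48)·8/3 = -1
totals (row 1 + row 2): sun 1 + 8/3 = 11/3, ring 1 + (-1) = 0, arm 1 + 0 = 1
asked cell (row2, sun) = 8/3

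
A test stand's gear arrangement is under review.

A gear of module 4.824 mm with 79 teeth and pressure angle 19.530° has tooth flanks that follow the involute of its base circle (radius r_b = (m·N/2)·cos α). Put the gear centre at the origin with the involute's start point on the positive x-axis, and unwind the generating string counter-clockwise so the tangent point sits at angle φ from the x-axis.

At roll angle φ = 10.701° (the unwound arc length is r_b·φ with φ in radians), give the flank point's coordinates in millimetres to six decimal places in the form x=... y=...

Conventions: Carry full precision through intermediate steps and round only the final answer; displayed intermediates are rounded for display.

topology: single-mesh involute geometry — m = 4.824, N = 79
pitch radius r_p = m·N/2 = 4.824·79/2 = 190.548000
base radius r_b = r_p·cos α = 190.548000·cos 19.530° = 179.585122
roll angle φ = 10.701° = 0.18676768 rad
x = r_b·(cos φ + φ·sin φ) = 182.690020
y = r_b·(sin φ − φ·cos φ) = 0.388632

x=182.690020 y=0.388632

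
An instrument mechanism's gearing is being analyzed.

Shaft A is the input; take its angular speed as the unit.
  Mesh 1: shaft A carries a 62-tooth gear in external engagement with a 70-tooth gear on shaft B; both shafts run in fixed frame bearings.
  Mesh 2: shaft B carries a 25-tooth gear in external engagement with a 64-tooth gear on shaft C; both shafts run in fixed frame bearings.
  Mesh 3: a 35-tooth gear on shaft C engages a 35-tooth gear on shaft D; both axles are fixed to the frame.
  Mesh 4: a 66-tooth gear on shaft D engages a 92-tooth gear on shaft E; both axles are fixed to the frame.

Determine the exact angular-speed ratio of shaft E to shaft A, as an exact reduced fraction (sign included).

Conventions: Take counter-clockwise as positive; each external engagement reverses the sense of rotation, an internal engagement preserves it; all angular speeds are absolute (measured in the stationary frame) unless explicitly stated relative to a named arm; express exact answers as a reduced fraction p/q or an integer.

class = fixed-axis compound train [4 meshes; 4 ratios multiply, 4 sense flips]
mesh 1 [62T→70T]: running ratio 31/35, sense −
mesh 2 [25T→64T]: running ratio 155/448, sense +
mesh 3 [35T→35T]: running ratio 155/448, sense −
mesh 4 [66T→92T]: running ratio 5115/20608, sense +
ω_out/ω_in = 5115/20608

5115/20608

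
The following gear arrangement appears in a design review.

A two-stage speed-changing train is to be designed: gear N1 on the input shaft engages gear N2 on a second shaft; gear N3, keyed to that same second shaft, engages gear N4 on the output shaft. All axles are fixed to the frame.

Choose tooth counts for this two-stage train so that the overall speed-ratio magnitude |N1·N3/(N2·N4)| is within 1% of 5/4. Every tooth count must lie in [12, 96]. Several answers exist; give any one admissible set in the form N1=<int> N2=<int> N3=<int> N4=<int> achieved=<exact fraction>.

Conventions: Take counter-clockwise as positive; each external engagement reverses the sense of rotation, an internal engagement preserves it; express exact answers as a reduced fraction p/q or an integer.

class = fixed-axis compound train [2-stage, 5/4 wanted]
target = 5/4 in lowest terms: an exact hit needs N1·N3 = k·5 and N2·N4 = k·4 for one integer k, every count in [12, 96]; additionally prefer no 1:1 stage (N1 ≠ N2, N3 ≠ N4)
k = 1…38: no 1:1-free in-range split of k·5 and k·4 into factor pairs; take k = 39
k = 39: N1·N3 = 195 = 13·15, N2·N4 = 156 = 12·13
achieved = 13·15/(12·13) = 5/4; |achieved − target| = 0 ≤ 1/80 ✓

N1=13 N2=12 N3=15 N4=13 achieved=5/4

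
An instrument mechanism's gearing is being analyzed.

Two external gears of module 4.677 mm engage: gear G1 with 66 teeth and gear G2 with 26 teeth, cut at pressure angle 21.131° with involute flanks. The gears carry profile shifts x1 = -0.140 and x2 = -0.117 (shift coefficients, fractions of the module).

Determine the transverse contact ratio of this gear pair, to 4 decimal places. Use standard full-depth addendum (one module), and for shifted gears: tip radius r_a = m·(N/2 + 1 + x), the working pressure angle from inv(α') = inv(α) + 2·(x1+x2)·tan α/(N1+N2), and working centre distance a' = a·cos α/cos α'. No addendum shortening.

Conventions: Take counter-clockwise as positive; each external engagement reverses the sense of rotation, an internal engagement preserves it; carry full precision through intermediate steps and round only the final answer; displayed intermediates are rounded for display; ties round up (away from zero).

topology: single-mesh involute geometry — m = 4.677, 66T/26T pair
base radii: r_b1 = 143.962898, r_b2 = 56.712657
tip radii: r_a1 = 158.363220, r_a2 = 64.930791
inv(α') = inv(21.131°) + 2·(-0.140-0.117)·tan α/(66+26) = 0.01552480  ⇒  α' = 20.26451°
a' = a·cos α / cos α' = 215.1420·cos 21.131°/cos 20.26451° = 213.916188
action lengths: √(r_a1²−r_b1²) = 65.981765, √(r_a2²−r_b2²) = 31.617751
base pitch p_b = π·m·cos α = 13.705236
CR = (65.981765 + 31.617751 − 213.916188·sin 20.26451°)/13.705236 = 1.715304
contact ratio ≈ 1.7153

1.7153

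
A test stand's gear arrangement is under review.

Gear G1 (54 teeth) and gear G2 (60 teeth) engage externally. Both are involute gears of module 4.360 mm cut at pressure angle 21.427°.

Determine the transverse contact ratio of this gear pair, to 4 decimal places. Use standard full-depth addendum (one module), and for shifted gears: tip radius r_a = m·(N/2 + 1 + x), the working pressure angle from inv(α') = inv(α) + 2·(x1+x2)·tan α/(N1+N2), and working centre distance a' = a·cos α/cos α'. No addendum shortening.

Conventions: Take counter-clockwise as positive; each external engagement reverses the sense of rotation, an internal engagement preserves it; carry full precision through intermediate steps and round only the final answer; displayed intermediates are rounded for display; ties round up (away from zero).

topology: single-mesh involute geometry — m = 4.360, 54T/60T pair
base radii: r_b1 = 109.583637, r_b2 = 121.759597
tip radii: r_a1 = 122.080000, r_a2 = 135.160000
no profile shift: α' = α, a' = a
action lengths: √(r_a1²−r_b1²) = 53.804766, √(r_a2²−r_b2²) = 58.675601
base pitch p_b = π·m·cos α = 12.750635
CR = (53.804766 + 58.675601 − 248.520000·sin 21.42700°)/12.750635 = 1.701261
contact ratio ≈ 1.7013

1.7013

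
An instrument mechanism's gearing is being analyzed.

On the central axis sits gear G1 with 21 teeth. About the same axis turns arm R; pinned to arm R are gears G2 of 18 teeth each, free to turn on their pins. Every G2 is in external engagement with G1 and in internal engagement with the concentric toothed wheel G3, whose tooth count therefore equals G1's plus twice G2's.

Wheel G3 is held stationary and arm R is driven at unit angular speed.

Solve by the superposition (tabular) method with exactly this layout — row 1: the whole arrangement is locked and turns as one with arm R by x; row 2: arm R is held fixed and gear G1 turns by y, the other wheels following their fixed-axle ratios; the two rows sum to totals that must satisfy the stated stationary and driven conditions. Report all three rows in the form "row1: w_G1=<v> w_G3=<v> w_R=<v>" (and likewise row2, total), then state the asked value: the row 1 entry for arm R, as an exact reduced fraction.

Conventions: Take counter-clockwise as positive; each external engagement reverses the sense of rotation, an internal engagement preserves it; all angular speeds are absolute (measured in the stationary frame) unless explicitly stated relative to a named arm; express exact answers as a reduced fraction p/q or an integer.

planetary set (21T centre, 18T on arm, 57T internal) — Willis relation
superposition row 1 [locked train]: every member turns x
superposition row 2 [arm held]: sun y, ring −(21/57)·y, arm 0
boundary: total ω_ring = x − (21/57)·y = 0 and total ω_arm = x = 1  ⇒  y = 19/7, x = 1
row 2 ring = −(21/57)·19/7 = -1
totals (row 1 + row 2): sun 1 + 19/7 = 26/7, ring 1 + (-1) = 0, arm 1 + 0 = 1
asked cell (row1, arm) = 1

row1: w_G1=1 w_G3=1 w_R=1
row2: w_G1=19/7 w_G3=-1 w_R=0
total: w_G1=26/7 w_G3=0 w_R=1
asked value: 1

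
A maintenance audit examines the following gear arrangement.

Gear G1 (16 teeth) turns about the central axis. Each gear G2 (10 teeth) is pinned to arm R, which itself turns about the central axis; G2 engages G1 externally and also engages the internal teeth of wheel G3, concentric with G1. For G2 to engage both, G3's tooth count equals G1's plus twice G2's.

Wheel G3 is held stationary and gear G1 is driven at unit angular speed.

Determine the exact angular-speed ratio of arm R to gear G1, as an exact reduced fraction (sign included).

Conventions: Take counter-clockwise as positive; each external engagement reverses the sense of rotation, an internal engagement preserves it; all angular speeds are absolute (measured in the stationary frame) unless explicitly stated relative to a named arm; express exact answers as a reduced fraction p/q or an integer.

topology: planetary set — G1 16T / G2 10T / G3 36T, arm = carrier (Willis)
ring teeth: 16 + 2·10 = 36
16(ω_sun−ω_arm) = −36(ω_ring−ω_arm),  ω_ring = 0, ω_sun = 1
16(1−ω_arm) = −36(0−ω_arm)  ⇒  52·ω_arm = 16  ⇒  ω_arm = 4/13
ω_out/ω_in = 4/13

4/13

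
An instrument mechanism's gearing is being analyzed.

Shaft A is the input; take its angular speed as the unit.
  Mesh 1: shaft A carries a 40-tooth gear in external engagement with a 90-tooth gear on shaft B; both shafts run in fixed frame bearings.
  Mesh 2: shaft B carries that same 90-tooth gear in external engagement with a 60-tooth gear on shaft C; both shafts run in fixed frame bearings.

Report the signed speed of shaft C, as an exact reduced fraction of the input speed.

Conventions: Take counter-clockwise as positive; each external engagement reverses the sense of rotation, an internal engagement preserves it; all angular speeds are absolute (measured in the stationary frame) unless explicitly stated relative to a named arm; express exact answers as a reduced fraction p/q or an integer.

2/3

2-mesh fixed-axis compound train (all bearings frame-fixed)
mesh 1 [40T→90T]: |ω|/ω_in = 1×40/90 = 4/9, sense flips to −
mesh 2 [90T→60T]: |ω|/ω_in = (4/9)×90/60 = 2/3, sense flips to +
signed output speed (× input speed) = 2/3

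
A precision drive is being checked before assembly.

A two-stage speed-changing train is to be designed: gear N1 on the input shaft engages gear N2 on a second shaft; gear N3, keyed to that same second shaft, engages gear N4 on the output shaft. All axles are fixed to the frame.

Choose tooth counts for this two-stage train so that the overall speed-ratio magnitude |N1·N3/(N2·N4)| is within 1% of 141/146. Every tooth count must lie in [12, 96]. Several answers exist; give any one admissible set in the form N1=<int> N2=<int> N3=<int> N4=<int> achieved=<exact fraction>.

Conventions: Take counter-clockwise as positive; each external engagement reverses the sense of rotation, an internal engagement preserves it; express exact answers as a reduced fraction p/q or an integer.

N1=18 N2=12 N3=47 N4=73 achieved=141/146

design class (target 141/146): fixed-axis compound train
target = 141/146 in lowest terms: an exact hit needs N1·N3 = k·141 and N2·N4 = k·146 for one integer k, every count in [12, 96]; additionally prefer no 1:1 stage (N1 ≠ N2, N3 ≠ N4)
k = 1…5: no 1:1-free in-range split of k·141 and k·146 into factor pairs; take k = 6
k = 6: N1·N3 = 846 = 18·47, N2·N4 = 876 = 12·73
achieved = 18·47/(12·73) = 141/146; |achieved − target| = 0 ≤ 141/14600 ✓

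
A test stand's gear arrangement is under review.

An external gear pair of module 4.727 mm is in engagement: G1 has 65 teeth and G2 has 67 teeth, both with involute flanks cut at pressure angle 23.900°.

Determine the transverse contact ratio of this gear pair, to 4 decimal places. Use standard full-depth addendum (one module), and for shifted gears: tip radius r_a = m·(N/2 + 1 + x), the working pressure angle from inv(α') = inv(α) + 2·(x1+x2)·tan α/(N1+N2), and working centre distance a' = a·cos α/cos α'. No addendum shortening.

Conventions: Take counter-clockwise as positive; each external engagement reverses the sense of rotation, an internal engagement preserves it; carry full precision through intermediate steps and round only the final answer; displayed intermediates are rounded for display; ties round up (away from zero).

1.6062

class = single-mesh tooth geometry [involute pair 65T × 67T, m = 4.727]
base radii: r_b1 = 140.454550, r_b2 = 144.776228
tip radii: r_a1 = 158.354500, r_a2 = 163.081500
no profile shift: α' = α, a' = a
action lengths: √(r_a1²−r_b1²) = 73.134583, √(r_a2²−r_b2²) = 75.069431
base pitch p_b = π·m·cos α = 13.576953
CR = (73.134583 + 75.069431 − 311.982000·sin 23.90000°)/13.576953 = 1.606187
contact ratio ≈ 1.6062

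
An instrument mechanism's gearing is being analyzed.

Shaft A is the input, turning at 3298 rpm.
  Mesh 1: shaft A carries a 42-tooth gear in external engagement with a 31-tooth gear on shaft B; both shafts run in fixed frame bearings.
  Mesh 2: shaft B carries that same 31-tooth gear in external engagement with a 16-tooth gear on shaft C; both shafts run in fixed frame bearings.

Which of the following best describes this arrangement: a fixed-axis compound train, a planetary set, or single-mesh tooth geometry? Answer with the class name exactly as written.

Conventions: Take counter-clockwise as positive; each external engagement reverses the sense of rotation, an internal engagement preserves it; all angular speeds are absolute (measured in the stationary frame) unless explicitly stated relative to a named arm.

2-mesh fixed-axis compound train (all bearings frame-fixed)
classification: fixed-axis compound train

fixed-axis compound train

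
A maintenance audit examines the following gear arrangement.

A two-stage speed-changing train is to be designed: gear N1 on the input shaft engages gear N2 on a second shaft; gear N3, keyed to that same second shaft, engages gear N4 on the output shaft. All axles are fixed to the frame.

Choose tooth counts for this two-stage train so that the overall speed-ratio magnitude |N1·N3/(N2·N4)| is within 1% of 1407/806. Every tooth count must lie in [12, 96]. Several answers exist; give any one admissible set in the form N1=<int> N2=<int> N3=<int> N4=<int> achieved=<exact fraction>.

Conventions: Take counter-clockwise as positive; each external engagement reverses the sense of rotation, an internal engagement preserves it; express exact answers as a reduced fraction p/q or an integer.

N1=21 N2=13 N3=67 N4=62 achieved=1407/806

2-stage fixed-axis compound train for ratio 1407/806
target = 1407/806 in lowest terms: an exact hit needs N1·N3 = k·1407 and N2·N4 = k·806 for one integer k, every count in [12, 96]; additionally prefer no 1:1 stage (N1 ≠ N2, N3 ≠ N4)
k = 1: N1·N3 = 1407 = 21·67, N2·N4 = 806 = 13·62
achieved = 21·67/(13·62) = 1407/806; |achieved − target| = 0 ≤ 1407/80600 ✓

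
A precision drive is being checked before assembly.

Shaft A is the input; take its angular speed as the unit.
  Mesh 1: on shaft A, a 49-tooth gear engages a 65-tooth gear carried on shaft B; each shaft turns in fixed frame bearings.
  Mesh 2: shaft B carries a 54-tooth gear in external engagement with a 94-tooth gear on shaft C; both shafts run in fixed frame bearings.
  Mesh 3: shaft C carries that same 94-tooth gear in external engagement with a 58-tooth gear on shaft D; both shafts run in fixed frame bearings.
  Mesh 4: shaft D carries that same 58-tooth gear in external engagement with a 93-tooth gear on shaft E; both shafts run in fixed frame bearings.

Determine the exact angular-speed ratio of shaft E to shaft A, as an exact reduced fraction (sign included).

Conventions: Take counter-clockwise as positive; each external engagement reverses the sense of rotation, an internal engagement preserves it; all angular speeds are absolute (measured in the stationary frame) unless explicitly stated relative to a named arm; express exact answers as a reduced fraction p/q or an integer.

class = fixed-axis compound train [4 meshes; 4 ratios multiply, 4 sense flips]
mesh 1 [49T→65T]: running ratio 49/65, sense −
mesh 2 [54T→94T]: running ratio 1323/3055, sense +
mesh 3 [94T→58T]: running ratio 1323/1885, sense −
mesh 4 [58T→93T]: running ratio 882/2015, sense +
ω_out/ω_in = 882/2015

882/2015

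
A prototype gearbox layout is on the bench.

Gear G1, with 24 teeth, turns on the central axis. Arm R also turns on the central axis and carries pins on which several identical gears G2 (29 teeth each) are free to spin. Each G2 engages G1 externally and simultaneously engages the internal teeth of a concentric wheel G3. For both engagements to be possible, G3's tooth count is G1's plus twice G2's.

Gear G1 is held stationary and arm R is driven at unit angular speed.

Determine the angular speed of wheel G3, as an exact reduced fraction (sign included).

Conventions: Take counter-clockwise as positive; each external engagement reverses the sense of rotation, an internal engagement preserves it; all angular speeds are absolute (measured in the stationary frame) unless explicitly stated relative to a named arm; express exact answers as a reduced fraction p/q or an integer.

53/41

topology: planetary set — G1 24T / G2 29T / G3 82T, arm = carrier (Willis)
ring teeth: 24 + 2·29 = 82
24(ω_sun−ω_arm) = −82(ω_ring−ω_arm),  ω_sun = 0, ω_arm = 1
ω_ring = 1 − (24/82)(0−1) = 53/41
exact speed ratio = 53/41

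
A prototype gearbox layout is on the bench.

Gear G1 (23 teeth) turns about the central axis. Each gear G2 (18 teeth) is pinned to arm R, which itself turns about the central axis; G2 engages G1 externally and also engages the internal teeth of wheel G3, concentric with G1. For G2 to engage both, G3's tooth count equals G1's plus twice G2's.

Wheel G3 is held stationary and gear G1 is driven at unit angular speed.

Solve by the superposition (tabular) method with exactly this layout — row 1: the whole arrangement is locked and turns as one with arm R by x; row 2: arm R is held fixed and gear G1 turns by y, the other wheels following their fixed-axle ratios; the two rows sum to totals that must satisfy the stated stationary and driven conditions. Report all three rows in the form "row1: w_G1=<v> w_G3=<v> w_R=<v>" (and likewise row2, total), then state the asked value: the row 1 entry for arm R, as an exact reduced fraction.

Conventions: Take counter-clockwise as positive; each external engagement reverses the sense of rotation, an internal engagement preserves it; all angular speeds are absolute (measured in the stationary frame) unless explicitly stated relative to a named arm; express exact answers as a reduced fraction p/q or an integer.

planetary set (23T centre, 18T on arm, 59T internal) — Willis relation
row 1 (train locked, turned with arm): all members turn x
row 2 — arm fixed, fixed-axis ratios: sun y, ring −(23/59)·y, arm 0
boundary: total ω_ring = x − (23/59)·y = 0 and total ω_sun = x + y = 1  ⇒  y = 59/82, x = 23/82
row 2 ring = −(23/59)·59/82 = -23/82
totals (row 1 + row 2): sun 23/82 + 59/82 = 1, ring 23/82 + (-23/82) = 0, arm 23/82 + 0 = 23/82
asked cell (row1, arm) = 23/82

row1: w_G1=23/82 w_G3=23/82 w_R=23/82
row2: w_G1=59/82 w_G3=-23/82 w_R=0
total: w_G1=1 w_G3=0 w_R=23/82
asked value: 23/82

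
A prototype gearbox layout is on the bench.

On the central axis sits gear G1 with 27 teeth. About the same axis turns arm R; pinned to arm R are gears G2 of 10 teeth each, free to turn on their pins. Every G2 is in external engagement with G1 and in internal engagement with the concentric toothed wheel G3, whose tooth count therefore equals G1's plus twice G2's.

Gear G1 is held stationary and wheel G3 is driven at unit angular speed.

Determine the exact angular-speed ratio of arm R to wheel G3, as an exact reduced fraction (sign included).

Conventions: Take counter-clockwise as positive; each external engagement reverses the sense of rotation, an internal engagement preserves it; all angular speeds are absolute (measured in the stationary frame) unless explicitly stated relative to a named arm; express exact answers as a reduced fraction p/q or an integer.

47/74

class = planetary set [G3 = 27+2·10 = 47; Willis about the carrier]
ring teeth: 27 + 2·10 = 47
27(ω_sun−ω_arm) = −47(ω_ring−ω_arm),  ω_sun = 0, ω_ring = 1
27(0−ω_arm) = −47(1−ω_arm)  ⇒  74·ω_arm = 47  ⇒  ω_arm = 47/74
ω_out/ω_in = 47/74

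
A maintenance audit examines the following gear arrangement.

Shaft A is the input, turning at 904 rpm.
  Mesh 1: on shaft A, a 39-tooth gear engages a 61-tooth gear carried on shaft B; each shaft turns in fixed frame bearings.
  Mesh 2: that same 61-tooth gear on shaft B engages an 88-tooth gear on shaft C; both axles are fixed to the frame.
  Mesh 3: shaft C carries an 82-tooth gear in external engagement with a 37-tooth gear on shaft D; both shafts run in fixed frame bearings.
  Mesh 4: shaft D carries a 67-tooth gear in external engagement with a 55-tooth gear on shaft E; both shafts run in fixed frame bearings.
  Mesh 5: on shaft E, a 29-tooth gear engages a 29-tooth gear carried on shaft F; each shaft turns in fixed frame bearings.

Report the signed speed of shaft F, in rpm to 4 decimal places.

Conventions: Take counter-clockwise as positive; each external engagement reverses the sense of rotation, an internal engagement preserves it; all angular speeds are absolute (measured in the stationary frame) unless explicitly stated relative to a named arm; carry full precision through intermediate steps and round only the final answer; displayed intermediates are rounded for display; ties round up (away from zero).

topology: fixed-axis compound train — 5 meshes, A→F
mesh 1 [39T→61T]: ω = 904.0000×39/61 = 577.9672 rpm, sense flips to −
mesh 2 [61T→88T]: ω = 577.9672×61/88 = 400.6364 rpm, sense flips to +
mesh 3 [82T→37T]: ω = 400.6364×82/37 = 887.8968 rpm, sense flips to −
mesh 4 [67T→55T]: ω = 887.8968×67/55 = 1081.6197 rpm, sense flips to +
mesh 5 [29T→29T]: ω = 1081.6197×29/29 = 1081.6197 rpm, sense flips to −
signed output speed = -1081.6197 rpm

-1081.6197 rpm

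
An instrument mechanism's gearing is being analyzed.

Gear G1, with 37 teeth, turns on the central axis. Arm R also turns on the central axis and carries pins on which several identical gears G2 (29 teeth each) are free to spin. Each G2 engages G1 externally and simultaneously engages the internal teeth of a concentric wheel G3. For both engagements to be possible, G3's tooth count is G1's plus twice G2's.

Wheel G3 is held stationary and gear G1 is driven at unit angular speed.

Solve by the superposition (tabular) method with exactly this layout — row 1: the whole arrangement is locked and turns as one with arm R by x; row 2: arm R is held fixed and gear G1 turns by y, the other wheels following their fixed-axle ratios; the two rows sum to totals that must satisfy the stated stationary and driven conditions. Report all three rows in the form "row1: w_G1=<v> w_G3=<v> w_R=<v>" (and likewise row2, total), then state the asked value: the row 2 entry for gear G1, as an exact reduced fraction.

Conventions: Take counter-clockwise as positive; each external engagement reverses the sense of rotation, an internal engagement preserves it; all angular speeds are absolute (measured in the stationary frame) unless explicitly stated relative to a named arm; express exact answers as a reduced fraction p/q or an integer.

row1: w_G1=37/132 w_G3=37/132 w_R=37/132
row2: w_G1=95/132 w_G3=-37/132 w_R=0
total: w_G1=1 w_G3=0 w_R=37/132
asked value: 95/132

planetary set (37T centre, 29T on arm, 95T internal) — Willis relation
row 1 — lock + rotate with arm: ω_sun = ω_ring = ω_arm = x
row 2 (arm held, sun turns y): ω_ring = −(37/95)·y, ω_arm = 0
boundary: total ω_ring = x − (37/95)·y = 0 and total ω_sun = x + y = 1  ⇒  y = 95/132, x = 37/132
row 2 ring = −(37/95)·95/132 = -37/132
totals (row 1 + row 2): sun 37/132 + 95/132 = 1, ring 37/132 + (-37/132) = 0, arm 37/132 + 0 = 37/132
asked cell (row2, sun) = 95/132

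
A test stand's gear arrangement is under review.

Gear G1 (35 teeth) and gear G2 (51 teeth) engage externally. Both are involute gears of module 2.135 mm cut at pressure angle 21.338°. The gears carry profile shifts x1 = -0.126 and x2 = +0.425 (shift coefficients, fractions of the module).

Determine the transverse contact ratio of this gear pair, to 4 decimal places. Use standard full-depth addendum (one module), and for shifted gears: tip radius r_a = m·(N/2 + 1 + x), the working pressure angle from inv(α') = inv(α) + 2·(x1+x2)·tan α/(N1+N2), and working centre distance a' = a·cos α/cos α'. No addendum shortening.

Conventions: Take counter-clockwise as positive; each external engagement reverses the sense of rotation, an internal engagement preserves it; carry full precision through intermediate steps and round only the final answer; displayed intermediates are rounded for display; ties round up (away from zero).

recognized (one external pair, fixed centres): single-mesh tooth geometry, m = 2.135, N1 = 35, N2 = 51
base radii: r_b1 = 34.801305, r_b2 = 50.710472
tip radii: r_a1 = 39.228490, r_a2 = 57.484875
inv(α') = inv(21.338°) + 2·(-0.126+0.425)·tan α/(35+51) = 0.02094596  ⇒  α' = 22.30834°
a' = a·cos α / cos α' = 91.8050·cos 21.338°/cos 22.30834° = 92.429728
action lengths: √(r_a1²−r_b1²) = 18.103691, √(r_a2²−r_b2²) = 27.073213
base pitch p_b = π·m·cos α = 6.247516
CR = (18.103691 + 27.073213 − 92.429728·sin 22.30834°)/6.247516 = 1.615271
contact ratio ≈ 1.6153

1.6153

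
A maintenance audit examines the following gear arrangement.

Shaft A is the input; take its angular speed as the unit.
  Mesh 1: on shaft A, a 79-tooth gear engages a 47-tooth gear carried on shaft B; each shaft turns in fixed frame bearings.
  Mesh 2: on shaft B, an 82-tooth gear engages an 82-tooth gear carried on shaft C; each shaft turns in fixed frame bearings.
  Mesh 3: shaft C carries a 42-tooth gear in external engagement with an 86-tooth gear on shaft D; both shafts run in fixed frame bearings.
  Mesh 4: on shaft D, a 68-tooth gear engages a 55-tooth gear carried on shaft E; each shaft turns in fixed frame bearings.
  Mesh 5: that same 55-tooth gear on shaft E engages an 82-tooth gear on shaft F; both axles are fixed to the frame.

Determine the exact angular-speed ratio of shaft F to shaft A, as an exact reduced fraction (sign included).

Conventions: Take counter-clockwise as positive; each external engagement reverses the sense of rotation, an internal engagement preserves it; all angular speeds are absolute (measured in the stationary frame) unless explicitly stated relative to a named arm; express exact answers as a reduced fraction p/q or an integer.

-56406/82861

class = fixed-axis compound train [5 meshes; 5 ratios multiply, 5 sense flips]
mesh 1 [79T→47T]: running ratio 79/47, sense −
mesh 2 [82T→82T]: running ratio 79/47, sense +
mesh 3 [42T→86T]: running ratio 1659/2021, sense −
mesh 4 [68T→55T]: running ratio 112812/111155, sense +
mesh 5 [55T→82T]: running ratio 56406/82861, sense −
ω_out/ω_in = -56406/82861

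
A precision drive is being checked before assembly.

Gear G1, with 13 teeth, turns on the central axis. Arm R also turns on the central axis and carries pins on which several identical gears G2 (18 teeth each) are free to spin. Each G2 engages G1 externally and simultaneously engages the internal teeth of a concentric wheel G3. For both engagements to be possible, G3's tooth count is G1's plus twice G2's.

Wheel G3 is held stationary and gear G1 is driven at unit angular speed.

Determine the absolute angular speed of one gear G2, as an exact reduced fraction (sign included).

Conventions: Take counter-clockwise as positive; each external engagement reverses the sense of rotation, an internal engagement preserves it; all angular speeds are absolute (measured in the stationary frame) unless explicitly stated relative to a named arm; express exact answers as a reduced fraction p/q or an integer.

recognized (axles ride arm R): planetary set, 13/18/49 teeth
ring teeth: 13 + 2·18 = 49
13(ω_sun−ω_arm) = −49(ω_ring−ω_arm),  ω_ring = 0, ω_sun = 1
13(1−ω_arm) = −49(0−ω_arm)  ⇒  62·ω_arm = 13  ⇒  ω_arm = 13/62
sun–planet mesh: 13·(1−13/62) = −18·(ω_p−ω_arm)  ⇒  ω_p−ω_arm = -637/1116
ω_p = 13/62 − 637/1116 = -13/36
exact speed ratio = -13/36

-13/36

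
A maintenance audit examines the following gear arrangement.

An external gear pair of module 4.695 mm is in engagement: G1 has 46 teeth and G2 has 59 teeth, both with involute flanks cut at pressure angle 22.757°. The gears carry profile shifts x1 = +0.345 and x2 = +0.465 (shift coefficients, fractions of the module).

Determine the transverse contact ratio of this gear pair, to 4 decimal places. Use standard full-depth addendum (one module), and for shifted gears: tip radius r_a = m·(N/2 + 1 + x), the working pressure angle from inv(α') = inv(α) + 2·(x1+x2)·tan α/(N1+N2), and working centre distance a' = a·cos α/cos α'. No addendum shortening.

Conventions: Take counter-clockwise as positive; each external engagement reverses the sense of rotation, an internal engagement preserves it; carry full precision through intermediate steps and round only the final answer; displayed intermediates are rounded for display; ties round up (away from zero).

1.5532

topology: single-mesh involute geometry — m = 4.695, 46T/59T pair
base radii: r_b1 = 99.578769, r_b2 = 127.720595
tip radii: r_a1 = 114.299775, r_a2 = 145.380675
inv(α') = inv(22.757°) + 2·(+0.345+0.465)·tan α/(46+59) = 0.02876584  ⇒  α' = 24.67656°
a' = a·cos α / cos α' = 246.4875·cos 22.757°/cos 24.67656° = 250.142632
action lengths: √(r_a1²−r_b1²) = 56.111561, √(r_a2²−r_b2²) = 69.447751
base pitch p_b = π·m·cos α = 13.601562
CR = (56.111561 + 69.447751 − 250.142632·sin 24.67656°)/13.601562 = 1.553198
contact ratio ≈ 1.5532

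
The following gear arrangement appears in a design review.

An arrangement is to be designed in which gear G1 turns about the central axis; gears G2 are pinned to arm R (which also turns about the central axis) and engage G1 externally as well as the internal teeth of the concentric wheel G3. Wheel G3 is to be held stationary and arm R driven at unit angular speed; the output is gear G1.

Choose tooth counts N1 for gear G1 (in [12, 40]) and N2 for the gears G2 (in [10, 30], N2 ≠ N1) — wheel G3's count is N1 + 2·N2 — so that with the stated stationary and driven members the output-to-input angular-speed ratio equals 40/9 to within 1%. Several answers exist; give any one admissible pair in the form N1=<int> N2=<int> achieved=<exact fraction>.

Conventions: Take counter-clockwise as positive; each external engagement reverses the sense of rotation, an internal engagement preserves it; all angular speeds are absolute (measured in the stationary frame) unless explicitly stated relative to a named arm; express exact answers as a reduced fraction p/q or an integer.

N1=18 N2=22 achieved=40/9

planetary set to be sized for 40/9 (Willis relation)
Willis with ω_ring = 0: ω_sun/ω_arm = (N1+N3)/N1; set equal to 40/9  ⇒  N3/N1 = 40/9 − 1 = 31/9
N3 = N1 + 2·N2  ⇒  N2/N1 = (N3/N1 − 1)/2 = (31/9 − 1)/2 = 11/9
smallest multiple with N1 ≥ 12 and N2 ≥ 10: k = 2  ⇒  N1 = 2·9 = 18, N2 = 2·11 = 22 (N1 ≤ 40, N2 ≤ 30, N2 ≠ N1 ✓), N3 = 18 + 2·22 = 62
check: (N1+N3)/N1 with N1 = 18, N3 = 62 gives 40/9; |achieved − target| = 0 ≤ 2/45 ✓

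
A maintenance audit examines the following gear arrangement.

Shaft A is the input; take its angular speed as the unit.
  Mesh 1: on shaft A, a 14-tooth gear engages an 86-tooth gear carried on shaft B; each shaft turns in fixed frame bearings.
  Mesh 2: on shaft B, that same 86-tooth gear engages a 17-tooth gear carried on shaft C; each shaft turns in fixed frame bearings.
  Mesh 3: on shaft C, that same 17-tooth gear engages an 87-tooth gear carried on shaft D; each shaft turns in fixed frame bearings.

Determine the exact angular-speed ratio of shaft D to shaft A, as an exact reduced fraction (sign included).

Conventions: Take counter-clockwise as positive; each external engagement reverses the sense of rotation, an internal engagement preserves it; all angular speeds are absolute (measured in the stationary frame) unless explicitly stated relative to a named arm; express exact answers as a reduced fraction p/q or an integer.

class = fixed-axis compound train [3 meshes; 3 ratios multiply, 3 sense flips]
mesh 1 [14T→86T]: running ratio 7/43, sense −
mesh 2 [86T→17T]: running ratio 14/17, sense +
mesh 3 [17T→87T]: running ratio 14/87, sense −
ω_out/ω_in = -14/87

-14/87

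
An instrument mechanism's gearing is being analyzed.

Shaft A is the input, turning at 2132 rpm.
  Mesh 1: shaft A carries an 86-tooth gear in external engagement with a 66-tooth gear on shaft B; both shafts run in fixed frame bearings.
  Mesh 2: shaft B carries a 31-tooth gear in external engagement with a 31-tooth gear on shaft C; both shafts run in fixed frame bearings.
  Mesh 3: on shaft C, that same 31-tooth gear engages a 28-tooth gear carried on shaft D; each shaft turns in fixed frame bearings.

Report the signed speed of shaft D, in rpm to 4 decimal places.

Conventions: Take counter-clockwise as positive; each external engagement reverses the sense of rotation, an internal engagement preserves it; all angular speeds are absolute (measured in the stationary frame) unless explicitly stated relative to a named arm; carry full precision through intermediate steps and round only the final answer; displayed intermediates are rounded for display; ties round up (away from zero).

-3075.7100 rpm

topology: fixed-axis compound train — 3 meshes, A→D
mesh 1 [86T→66T]: ω = 2132.0000×86/66 = 2778.0606 rpm, sense flips to −
mesh 2 [31T→31T]: ω = 2778.0606×31/31 = 2778.0606 rpm, sense flips to +
mesh 3 [31T→28T]: ω = 2778.0606×31/28 = 3075.7100 rpm, sense flips to −
signed output speed = -3075.7100 rpm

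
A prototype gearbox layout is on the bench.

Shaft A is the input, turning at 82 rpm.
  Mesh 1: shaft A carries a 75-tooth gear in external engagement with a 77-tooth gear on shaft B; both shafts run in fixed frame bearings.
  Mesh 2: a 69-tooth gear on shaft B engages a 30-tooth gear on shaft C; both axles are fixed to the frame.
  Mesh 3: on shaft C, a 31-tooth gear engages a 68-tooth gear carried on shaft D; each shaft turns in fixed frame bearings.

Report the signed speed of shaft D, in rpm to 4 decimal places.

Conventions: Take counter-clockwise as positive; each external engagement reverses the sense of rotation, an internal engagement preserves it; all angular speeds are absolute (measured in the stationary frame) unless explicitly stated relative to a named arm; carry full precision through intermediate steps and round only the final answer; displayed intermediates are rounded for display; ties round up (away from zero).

recognized (4 fixed axles, 3 meshes): fixed-axis compound train
mesh 1 [75T→77T]: ω = 82.0000×75/77 = 79.8701 rpm, sense flips to −
mesh 2 [69T→30T]: ω = 79.8701×69/30 = 183.7013 rpm, sense flips to +
mesh 3 [31T→68T]: ω = 183.7013×31/68 = 83.7462 rpm, sense flips to −
signed output speed = -83.7462 rpm

-83.7462 rpm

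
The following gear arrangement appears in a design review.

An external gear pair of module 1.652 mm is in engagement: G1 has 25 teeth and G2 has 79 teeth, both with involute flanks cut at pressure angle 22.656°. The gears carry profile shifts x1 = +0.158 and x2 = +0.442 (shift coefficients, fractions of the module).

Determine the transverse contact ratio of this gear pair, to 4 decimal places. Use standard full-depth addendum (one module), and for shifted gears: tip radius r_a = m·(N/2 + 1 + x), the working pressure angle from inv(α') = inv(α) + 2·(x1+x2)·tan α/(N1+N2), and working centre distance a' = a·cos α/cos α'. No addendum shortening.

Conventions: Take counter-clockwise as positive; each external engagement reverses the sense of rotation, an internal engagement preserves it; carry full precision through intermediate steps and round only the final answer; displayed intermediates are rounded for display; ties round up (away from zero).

topology: single-mesh involute geometry — m = 1.652, 25T/79T pair
base radii: r_b1 = 19.056526, r_b2 = 60.218621
tip radii: r_a1 = 22.563016, r_a2 = 67.636184
inv(α') = inv(22.656°) + 2·(+0.158+0.442)·tan α/(25+79) = 0.02680147  ⇒  α' = 24.12980°
a' = a·cos α / cos α' = 85.9040·cos 22.656°/cos 24.12980° = 86.865287
action lengths: √(r_a1²−r_b1²) = 12.080502, √(r_a2²−r_b2²) = 30.795634
base pitch p_b = π·m·cos α = 4.789427
CR = (12.080502 + 30.795634 − 86.865287·sin 24.12980°)/4.789427 = 1.537796
contact ratio ≈ 1.5378

1.5378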